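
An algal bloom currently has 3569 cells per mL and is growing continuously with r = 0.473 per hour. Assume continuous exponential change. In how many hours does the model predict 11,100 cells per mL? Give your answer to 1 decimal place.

11100 = 3569 · e^(0.473·t)
t = ln(11100/3569) / 0.473 = ln(3.11011) / 0.473 = 1.13466 / 0.473

t ≈ 2.4 hours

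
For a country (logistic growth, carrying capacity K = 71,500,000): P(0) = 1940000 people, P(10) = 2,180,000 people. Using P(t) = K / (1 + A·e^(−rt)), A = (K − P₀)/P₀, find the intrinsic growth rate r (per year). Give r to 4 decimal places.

A = (71500000 − 1940000)/1940000 = 35.85567
2180000 = 71500000/(1 + 35.85567·e^(−r·10)) → e^(−10r) = (32.79817 − 1)/35.85567 = 0.886838
r = −ln(0.886838)/10 = 0.12009/10

r ≈ 0.0120 per year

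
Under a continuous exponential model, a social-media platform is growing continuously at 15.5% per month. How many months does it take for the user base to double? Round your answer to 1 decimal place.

doubling time = ln(2) / |r| = 0.69315 / 0.155

doubling time ≈ 4.5 months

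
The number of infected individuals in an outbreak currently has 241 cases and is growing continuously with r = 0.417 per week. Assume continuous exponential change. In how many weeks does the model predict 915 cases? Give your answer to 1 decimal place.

t ≈ 3.2 weeks

915 = 241 · e^(0.417·t)
t = ln(915/241) / 0.417 = ln(3.79668) / 0.417 = 1.33413 / 0.417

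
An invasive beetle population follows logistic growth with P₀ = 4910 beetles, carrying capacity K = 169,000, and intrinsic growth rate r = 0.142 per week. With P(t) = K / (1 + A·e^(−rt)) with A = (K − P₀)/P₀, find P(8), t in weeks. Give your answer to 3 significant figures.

≈ 14,400 beetles

A = (169000 − 4910)/4910 = 33.41955
P(8) = 169000 / (1 + 33.41955·e^(−0.142·8)) = 169000 / (1 + 33.41955·0.321101)
= 169000 / 11.73105 ≈ 14406.22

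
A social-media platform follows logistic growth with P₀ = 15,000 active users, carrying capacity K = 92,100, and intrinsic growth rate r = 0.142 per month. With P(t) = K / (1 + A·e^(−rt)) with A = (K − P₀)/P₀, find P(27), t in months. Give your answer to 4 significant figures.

A = (92100 − 15000)/15000 = 5.14
P(27) = 92100 / (1 + 5.14·e^(−0.142·27)) = 92100 / (1 + 5.14·0.021623)
= 92100 / 1.11114 ≈ 82887.7

≈ 82,890 active users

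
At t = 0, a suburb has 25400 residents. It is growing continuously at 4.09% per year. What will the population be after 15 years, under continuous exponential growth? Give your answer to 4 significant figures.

≈ 46,910 residents

P(15) = 25400 · e^(0.0409·15) = 25400 · e^(0.6135)
= 25400 · 1.84688 ≈ 46910.86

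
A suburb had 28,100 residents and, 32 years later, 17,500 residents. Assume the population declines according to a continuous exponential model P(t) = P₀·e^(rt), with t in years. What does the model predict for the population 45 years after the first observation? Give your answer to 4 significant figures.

r = ln(17500/28100) / 32 ≈ -0.014799 per year
P(45) = 28100 · e^(-0.014799·45) = 28100 · 0.51378 ≈ 14437.28

≈ 14,440 residents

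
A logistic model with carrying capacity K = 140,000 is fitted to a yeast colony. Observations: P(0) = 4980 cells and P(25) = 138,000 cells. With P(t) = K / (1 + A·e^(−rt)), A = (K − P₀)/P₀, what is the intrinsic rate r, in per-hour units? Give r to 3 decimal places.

A = (140000 − 4980)/4980 = 27.11245
138000 = 140000/(1 + 27.11245·e^(−r·25)) → e^(−25r) = (1.01449 − 1)/27.11245 = 0.000535
r = −ln(0.000535)/25 = 7.5341/25

r ≈ 0.301 per hour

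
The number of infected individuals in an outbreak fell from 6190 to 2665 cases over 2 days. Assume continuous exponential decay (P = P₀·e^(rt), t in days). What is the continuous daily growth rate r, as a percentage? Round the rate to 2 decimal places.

2665 = 6190 · e^(r·2)
e^(2r) = 2665/6190 = 0.43053
r = ln(0.43053) / 2 = -0.84273 / 2

r ≈ -42.14% per day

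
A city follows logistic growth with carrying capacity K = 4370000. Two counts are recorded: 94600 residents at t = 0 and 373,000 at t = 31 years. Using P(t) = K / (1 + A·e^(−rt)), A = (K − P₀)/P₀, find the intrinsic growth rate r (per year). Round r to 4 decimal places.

A = (4370000 − 94600)/94600 = 45.1945
373000 = 4370000/(1 + 45.1945·e^(−r·31)) → e^(−31r) = (11.71582 − 1)/45.1945 = 0.237104
r = −ln(0.237104)/31 = 1.43925/31

r ≈ 0.0464 per year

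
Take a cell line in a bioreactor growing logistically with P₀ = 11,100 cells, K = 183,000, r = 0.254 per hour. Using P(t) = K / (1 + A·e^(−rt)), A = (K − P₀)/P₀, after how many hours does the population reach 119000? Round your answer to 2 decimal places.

A = (183000 − 11100)/11100 = 15.48649
119000 = 183000/(1 + 15.48649·e^(−0.254t)) → 1 + 15.48649·e^(−0.254t) = 1.53782
e^(−0.254t) = 0.034728 → t = ln(28.79519)/0.254 = 3.36021/0.254

t ≈ 13.23 hours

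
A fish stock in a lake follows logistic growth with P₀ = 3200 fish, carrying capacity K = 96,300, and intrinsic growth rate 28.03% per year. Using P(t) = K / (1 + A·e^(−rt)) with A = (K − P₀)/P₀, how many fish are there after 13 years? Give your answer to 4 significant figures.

≈ 54,690 fish

A = (96300 − 3200)/3200 = 29.09375
P(13) = 96300 / (1 + 29.09375·e^(−0.2803·13)) = 96300 / (1 + 29.09375·0.02615)
= 96300 / 1.76081 ≈ 54690.86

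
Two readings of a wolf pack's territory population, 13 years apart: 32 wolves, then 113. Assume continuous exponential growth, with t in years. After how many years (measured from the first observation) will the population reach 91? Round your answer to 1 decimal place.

t ≈ 10.8 years

r = ln(113/32) / 13 ≈ 0.09705 per year
t = ln(91/32) / r = 1.04512 / 0.09705 ≈ 10.769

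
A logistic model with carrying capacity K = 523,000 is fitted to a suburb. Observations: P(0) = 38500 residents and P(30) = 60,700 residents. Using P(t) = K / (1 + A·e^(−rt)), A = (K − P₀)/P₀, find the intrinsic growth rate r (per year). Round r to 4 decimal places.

A = (523000 − 38500)/38500 = 12.58442
60700 = 523000/(1 + 12.58442·e^(−r·30)) → e^(−30r) = (8.61614 − 1)/12.58442 = 0.605205
r = −ln(0.605205)/30 = 0.50219/30

r ≈ 0.0167 per year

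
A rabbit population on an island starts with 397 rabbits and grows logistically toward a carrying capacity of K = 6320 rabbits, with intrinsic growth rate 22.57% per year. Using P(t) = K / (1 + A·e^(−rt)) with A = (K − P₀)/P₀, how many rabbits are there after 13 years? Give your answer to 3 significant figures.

A = (6320 − 397)/397 = 14.9194
P(13) = 6320 / (1 + 14.9194·e^(−0.2257·13)) = 6320 / (1 + 14.9194·0.053179)
= 6320 / 1.79339 ≈ 3524.05

≈ 3,520 rabbits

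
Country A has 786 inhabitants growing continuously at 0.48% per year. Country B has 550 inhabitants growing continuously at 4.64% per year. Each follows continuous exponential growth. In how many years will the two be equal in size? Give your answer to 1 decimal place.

t ≈ 8.6 years

786·e^(0.0048t) = 550·e^(0.0464t)
786/550 = e^((0.0464 − 0.0048)t) → ln(1.42909) = 0.0416·t
t = 0.35704 / 0.0416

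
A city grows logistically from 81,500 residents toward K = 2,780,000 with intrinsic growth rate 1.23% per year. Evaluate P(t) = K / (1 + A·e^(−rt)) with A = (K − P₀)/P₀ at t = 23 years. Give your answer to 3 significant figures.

≈ 107,000 residents

A = (2780000 − 81500)/81500 = 33.11043
P(23) = 2780000 / (1 + 33.11043·e^(−0.0123·23)) = 2780000 / (1 + 33.11043·0.753595)
= 2780000 / 25.95186 ≈ 107121.42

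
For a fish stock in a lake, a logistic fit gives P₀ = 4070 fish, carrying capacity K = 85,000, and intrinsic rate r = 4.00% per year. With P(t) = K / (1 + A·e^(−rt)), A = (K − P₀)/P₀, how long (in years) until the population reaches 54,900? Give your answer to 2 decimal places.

A = (85000 − 4070)/4070 = 19.88452
54900 = 85000/(1 + 19.88452·e^(−0.04t)) → 1 + 19.88452·e^(−0.04t) = 1.54827
e^(−0.04t) = 0.027573 → t = ln(36.26778)/0.04 = 3.59093/0.04

t ≈ 89.77 years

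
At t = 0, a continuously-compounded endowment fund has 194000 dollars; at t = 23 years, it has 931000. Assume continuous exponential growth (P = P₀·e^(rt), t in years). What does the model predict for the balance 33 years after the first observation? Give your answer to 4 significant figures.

≈ 1,841,000 dollars

r = ln(931000/194000) / 23 ≈ 0.068191 per year
P(33) = 194000 · e^(0.068191·33) = 194000 · 9.49072 ≈ 1841199.99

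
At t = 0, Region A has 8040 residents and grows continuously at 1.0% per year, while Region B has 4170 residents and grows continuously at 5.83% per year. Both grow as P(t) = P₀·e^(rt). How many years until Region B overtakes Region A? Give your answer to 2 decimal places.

t ≈ 13.59 years

8040·e^(0.01t) = 4170·e^(0.0583t)
8040/4170 = e^((0.0583 − 0.01)t) → ln(1.92806) = 0.0483·t
t = 0.65651 / 0.0483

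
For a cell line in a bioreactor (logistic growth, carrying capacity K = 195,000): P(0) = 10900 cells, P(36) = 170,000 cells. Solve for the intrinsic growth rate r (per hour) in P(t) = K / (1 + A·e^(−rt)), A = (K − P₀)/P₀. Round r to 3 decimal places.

A = (195000 − 10900)/10900 = 16.88991
170000 = 195000/(1 + 16.88991·e^(−r·36)) → e^(−36r) = (1.14706 − 1)/16.88991 = 0.008707
r = −ln(0.008707)/36 = 4.74364/36

r ≈ 0.132 per hour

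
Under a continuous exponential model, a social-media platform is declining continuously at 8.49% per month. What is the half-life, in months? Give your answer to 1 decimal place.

half-life = ln(2) / |r| = 0.69315 / 0.0849

half-life ≈ 8.2 months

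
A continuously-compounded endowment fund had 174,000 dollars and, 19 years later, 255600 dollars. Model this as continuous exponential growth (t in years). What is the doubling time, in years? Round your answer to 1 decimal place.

r = ln(255600/174000) / 19 = ln(1.46897) / 19 ≈ 0.02024 per year
doubling time = ln 2 / |r| = 0.69315 / 0.02024

doubling time ≈ 34.2 years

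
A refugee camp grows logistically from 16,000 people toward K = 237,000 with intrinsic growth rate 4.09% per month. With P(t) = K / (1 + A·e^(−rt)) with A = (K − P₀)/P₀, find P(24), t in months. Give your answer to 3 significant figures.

≈ 38,400 people

A = (237000 − 16000)/16000 = 13.8125
P(24) = 237000 / (1 + 13.8125·e^(−0.0409·24)) = 237000 / (1 + 13.8125·0.374711)
= 237000 / 6.1757 ≈ 38376.24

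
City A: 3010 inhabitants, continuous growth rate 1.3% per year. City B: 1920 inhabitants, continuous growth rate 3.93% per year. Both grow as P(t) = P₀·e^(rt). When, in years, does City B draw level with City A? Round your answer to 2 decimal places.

t ≈ 17.10 years

3010·e^(0.013t) = 1920·e^(0.0393t)
3010/1920 = e^((0.0393 − 0.013)t) → ln(1.56771) = 0.0263·t
t = 0.44961 / 0.0263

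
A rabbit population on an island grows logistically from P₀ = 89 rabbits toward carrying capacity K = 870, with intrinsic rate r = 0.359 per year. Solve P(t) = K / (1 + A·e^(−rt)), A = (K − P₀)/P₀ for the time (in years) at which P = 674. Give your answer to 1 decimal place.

A = (870 − 89)/89 = 8.77528
674 = 870/(1 + 8.77528·e^(−0.359t)) → 1 + 8.77528·e^(−0.359t) = 1.2908
e^(−0.359t) = 0.033139 → t = ln(30.17622)/0.359 = 3.40705/0.359

t ≈ 9.5 years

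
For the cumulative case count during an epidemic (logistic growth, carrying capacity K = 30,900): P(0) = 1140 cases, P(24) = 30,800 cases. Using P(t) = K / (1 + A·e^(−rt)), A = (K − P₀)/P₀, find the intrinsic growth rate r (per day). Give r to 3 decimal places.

r ≈ 0.375 per day

A = (30900 − 1140)/1140 = 26.10526
30800 = 30900/(1 + 26.10526·e^(−r·24)) → e^(−24r) = (1.00325 − 1)/26.10526 = 0.000124
r = −ln(0.000124)/24 = 8.99224/24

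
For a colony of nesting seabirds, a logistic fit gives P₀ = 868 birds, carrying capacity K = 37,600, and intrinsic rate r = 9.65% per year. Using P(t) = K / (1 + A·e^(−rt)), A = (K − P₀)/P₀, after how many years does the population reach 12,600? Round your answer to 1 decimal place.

A = (37600 − 868)/868 = 42.31797
12600 = 37600/(1 + 42.31797·e^(−0.0965t)) → 1 + 42.31797·e^(−0.0965t) = 2.98413
e^(−0.0965t) = 0.046886 → t = ln(21.32826)/0.0965 = 3.06003/0.0965

t ≈ 31.7 years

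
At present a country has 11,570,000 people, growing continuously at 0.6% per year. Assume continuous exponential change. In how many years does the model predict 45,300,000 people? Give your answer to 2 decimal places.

t ≈ 227.48 years

45300000 = 11570000 · e^(0.006·t)
t = ln(45300000/11570000) / 0.006 = ln(3.9153) / 0.006 = 1.36489 / 0.006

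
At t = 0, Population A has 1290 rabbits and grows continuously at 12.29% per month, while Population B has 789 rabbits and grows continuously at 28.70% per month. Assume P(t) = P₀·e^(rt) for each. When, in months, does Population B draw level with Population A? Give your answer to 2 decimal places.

1290·e^(0.1229t) = 789·e^(0.287t)
1290/789 = e^((0.287 − 0.1229)t) → ln(1.63498) = 0.1641·t
t = 0.49163 / 0.1641

t ≈ 3.00 months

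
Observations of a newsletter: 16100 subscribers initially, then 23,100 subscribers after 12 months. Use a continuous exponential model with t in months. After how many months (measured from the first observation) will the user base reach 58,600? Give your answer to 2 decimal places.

r = ln(23100/16100) / 12 ≈ 0.030084 per month
t = ln(58600/16100) / r = 1.29192 / 0.030084 ≈ 42.943

t ≈ 42.94 months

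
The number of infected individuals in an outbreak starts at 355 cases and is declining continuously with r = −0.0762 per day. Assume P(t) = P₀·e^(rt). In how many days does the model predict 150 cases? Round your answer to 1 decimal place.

150 = 355 · e^(-0.0762·t)
t = ln(150/355) / -0.0762 = ln(0.42254) / -0.0762 = -0.86148 / -0.0762

t ≈ 11.3 days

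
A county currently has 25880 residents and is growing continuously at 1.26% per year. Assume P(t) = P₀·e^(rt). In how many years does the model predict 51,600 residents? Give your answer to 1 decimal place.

51600 = 25880 · e^(0.0126·t)
t = ln(51600/25880) / 0.0126 = ln(1.99382) / 0.0126 = 0.69005 / 0.0126

t ≈ 54.8 years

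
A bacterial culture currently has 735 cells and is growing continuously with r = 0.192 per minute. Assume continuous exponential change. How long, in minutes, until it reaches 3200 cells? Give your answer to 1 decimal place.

3200 = 735 · e^(0.192·t)
t = ln(3200/735) / 0.192 = ln(4.35374) / 0.192 = 1.47104 / 0.192

t ≈ 7.7 minutes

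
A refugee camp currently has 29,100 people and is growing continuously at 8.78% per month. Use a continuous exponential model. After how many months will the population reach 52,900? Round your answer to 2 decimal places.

t ≈ 6.81 months

52900 = 29100 · e^(0.0878·t)
t = ln(52900/29100) / 0.0878 = ln(1.81787) / 0.0878 = 0.59767 / 0.0878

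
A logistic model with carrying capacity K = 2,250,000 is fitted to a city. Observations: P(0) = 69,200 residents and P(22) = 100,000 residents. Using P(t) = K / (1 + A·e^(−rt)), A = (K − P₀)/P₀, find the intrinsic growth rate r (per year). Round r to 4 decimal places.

r ≈ 0.0174 per year

A = (2250000 − 69200)/69200 = 31.51445
100000 = 2250000/(1 + 31.51445·e^(−r·22)) → e^(−22r) = (22.5 − 1)/31.51445 = 0.682227
r = −ln(0.682227)/22 = 0.38239/22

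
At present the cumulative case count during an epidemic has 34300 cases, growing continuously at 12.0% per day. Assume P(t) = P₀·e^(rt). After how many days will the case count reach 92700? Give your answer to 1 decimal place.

92700 = 34300 · e^(0.12·t)
t = ln(92700/34300) / 0.12 = ln(2.70262) / 0.12 = 0.99422 / 0.12

t ≈ 8.3 days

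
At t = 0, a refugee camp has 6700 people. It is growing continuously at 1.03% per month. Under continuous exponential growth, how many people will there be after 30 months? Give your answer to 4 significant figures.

P(30) = 6700 · e^(0.0103·30) = 6700 · e^(0.309)
= 6700 · 1.36206 ≈ 9125.82

≈ 9,126 people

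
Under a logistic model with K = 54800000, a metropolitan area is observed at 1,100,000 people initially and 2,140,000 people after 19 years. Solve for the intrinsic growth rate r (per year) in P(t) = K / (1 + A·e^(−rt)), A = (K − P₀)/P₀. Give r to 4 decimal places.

r ≈ 0.0361 per year

A = (54800000 − 1100000)/1100000 = 48.81818
2140000 = 54800000/(1 + 48.81818·e^(−r·19)) → e^(−19r) = (25.60748 − 1)/48.81818 = 0.504064
r = −ln(0.504064)/19 = 0.68505/19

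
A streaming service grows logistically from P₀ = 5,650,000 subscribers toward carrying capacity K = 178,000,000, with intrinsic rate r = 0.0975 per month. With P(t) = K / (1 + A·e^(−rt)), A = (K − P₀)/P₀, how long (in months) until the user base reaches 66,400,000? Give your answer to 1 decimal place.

A = (178000000 − 5650000)/5650000 = 30.50442
66400000 = 178000000/(1 + 30.50442·e^(−0.0975t)) → 1 + 30.50442·e^(−0.0975t) = 2.68072
e^(−0.0975t) = 0.055098 → t = ln(18.14959)/0.0975 = 2.89865/0.0975

t ≈ 29.7 months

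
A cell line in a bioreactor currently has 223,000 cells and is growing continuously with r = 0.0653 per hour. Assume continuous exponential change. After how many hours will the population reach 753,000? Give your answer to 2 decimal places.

753000 = 223000 · e^(0.0653·t)
t = ln(753000/223000) / 0.0653 = ln(3.37668) / 0.0653 = 1.21689 / 0.0653

t ≈ 18.64 hours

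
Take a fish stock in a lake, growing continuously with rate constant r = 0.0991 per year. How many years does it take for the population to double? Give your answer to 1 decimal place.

doubling time = ln(2) / |r| = 0.69315 / 0.0991

doubling time ≈ 7.0 years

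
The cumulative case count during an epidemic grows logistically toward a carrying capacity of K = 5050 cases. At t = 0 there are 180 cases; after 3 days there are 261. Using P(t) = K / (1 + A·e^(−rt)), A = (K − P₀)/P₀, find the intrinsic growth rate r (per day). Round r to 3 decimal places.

r ≈ 0.129 per day

A = (5050 − 180)/180 = 27.05556
261 = 5050/(1 + 27.05556·e^(−r·3)) → e^(−3r) = (19.34866 − 1)/27.05556 = 0.678185
r = −ln(0.678185)/3 = 0.38834/3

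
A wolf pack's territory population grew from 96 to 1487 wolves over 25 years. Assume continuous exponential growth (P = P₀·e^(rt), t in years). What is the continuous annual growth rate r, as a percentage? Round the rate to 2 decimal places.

r ≈ 10.96% per year

1487 = 96 · e^(r·25)
e^(25r) = 1487/96 = 15.48958
r = ln(15.48958) / 25 = 2.74017 / 25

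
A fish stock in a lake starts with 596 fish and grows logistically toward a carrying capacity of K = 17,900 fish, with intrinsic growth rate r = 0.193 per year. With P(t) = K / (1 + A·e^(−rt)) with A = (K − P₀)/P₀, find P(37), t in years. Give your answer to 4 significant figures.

≈ 17,500 fish

A = (17900 − 596)/596 = 29.03356
P(37) = 17900 / (1 + 29.03356·e^(−0.193·37)) = 17900 / (1 + 29.03356·0.000792)
= 17900 / 1.02299 ≈ 17497.67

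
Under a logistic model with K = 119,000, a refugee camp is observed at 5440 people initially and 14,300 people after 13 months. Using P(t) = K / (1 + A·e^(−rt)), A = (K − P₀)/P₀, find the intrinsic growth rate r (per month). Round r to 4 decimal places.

r ≈ 0.0806 per month

A = (119000 − 5440)/5440 = 20.875
14300 = 119000/(1 + 20.875·e^(−r·13)) → e^(−13r) = (8.32168 − 1)/20.875 = 0.350739
r = −ln(0.350739)/13 = 1.04771/13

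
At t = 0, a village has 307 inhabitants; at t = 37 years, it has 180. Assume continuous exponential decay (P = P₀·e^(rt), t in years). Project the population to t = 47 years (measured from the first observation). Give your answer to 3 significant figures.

≈ 156 inhabitants

r = ln(180/307) / 37 ≈ -0.014429 per year
P(47) = 307 · e^(-0.014429·47) = 307 · 0.50754 ≈ 155.81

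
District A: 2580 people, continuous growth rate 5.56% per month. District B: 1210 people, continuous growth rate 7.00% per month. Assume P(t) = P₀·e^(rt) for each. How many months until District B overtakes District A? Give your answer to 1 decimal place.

2580·e^(0.0556t) = 1210·e^(0.07t)
2580/1210 = e^((0.07 − 0.0556)t) → ln(2.13223) = 0.0144·t
t = 0.75717 / 0.0144

t ≈ 52.6 months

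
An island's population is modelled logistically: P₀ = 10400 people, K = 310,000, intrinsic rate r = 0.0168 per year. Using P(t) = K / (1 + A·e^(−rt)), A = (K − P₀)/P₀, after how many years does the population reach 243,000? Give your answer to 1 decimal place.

A = (310000 − 10400)/10400 = 28.80769
243000 = 310000/(1 + 28.80769·e^(−0.0168t)) → 1 + 28.80769·e^(−0.0168t) = 1.27572
e^(−0.0168t) = 0.009571 → t = ln(104.48163)/0.0168 = 4.64901/0.0168

t ≈ 276.7 years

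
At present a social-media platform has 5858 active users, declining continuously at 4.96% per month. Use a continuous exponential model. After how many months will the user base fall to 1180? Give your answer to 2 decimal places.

1180 = 5858 · e^(-0.0496·t)
t = ln(1180/5858) / -0.0496 = ln(0.20143) / -0.0496 = -1.60229 / -0.0496

t ≈ 32.30 months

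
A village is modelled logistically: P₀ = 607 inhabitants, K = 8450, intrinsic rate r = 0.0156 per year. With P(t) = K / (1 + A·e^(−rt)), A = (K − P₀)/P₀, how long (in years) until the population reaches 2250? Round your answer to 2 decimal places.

t ≈ 99.05 years

A = (8450 − 607)/607 = 12.92092
2250 = 8450/(1 + 12.92092·e^(−0.0156t)) → 1 + 12.92092·e^(−0.0156t) = 3.75556
e^(−0.0156t) = 0.213263 → t = ln(4.68904)/0.0156 = 1.54523/0.0156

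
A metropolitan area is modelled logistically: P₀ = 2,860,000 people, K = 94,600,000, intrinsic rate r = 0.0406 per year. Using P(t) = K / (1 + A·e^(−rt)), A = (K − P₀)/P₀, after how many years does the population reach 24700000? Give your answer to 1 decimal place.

t ≈ 59.8 years

A = (94600000 − 2860000)/2860000 = 32.07692
24700000 = 94600000/(1 + 32.07692·e^(−0.0406t)) → 1 + 32.07692·e^(−0.0406t) = 3.82996
e^(−0.0406t) = 0.088224 → t = ln(11.33476)/0.0406 = 2.42787/0.0406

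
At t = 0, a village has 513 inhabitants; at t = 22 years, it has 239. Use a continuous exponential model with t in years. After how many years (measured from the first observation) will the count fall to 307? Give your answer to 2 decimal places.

t ≈ 14.79 years

r = ln(239/513) / 22 ≈ -0.034719 per year
t = ln(307/513) / r = -0.51343 / -0.034719 ≈ 14.788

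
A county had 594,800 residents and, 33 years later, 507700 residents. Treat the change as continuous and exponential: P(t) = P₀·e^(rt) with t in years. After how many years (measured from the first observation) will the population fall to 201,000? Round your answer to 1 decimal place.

t ≈ 226.1 years

r = ln(507700/594800) / 33 ≈ -0.004798 per year
t = ln(201000/594800) / r = -1.08492 / -0.004798 ≈ 226.119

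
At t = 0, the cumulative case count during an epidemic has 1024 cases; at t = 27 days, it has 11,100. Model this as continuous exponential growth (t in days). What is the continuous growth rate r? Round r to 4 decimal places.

r ≈ 0.0883 per day

11100 = 1024 · e^(r·27)
e^(27r) = 11100/1024 = 10.83984
r = ln(10.83984) / 27 = 2.38323 / 27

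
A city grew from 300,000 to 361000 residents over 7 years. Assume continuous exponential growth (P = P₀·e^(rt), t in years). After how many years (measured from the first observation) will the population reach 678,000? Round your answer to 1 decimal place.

t ≈ 30.8 years

r = ln(361000/300000) / 7 ≈ 0.026442 per year
t = ln(678000/300000) / r = 0.81536 / 0.026442 ≈ 30.836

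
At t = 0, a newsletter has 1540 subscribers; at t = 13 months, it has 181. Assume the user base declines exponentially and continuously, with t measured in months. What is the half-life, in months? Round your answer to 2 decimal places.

half-life ≈ 4.21 months

r = ln(181/1540) / 13 = ln(0.11753) / 13 ≈ -0.164695 per month
half-life = ln 2 / |r| = 0.69315 / 0.164695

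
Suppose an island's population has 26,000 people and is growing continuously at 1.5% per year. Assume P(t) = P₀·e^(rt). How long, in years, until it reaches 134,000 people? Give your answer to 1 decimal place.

134000 = 26000 · e^(0.015·t)
t = ln(134000/26000) / 0.015 = ln(5.15385) / 0.015 = 1.63974 / 0.015

t ≈ 109.3 years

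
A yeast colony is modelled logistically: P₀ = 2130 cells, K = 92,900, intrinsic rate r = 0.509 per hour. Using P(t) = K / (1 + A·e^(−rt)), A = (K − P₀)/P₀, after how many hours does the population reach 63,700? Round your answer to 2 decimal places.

A = (92900 − 2130)/2130 = 42.61502
63700 = 92900/(1 + 42.61502·e^(−0.509t)) → 1 + 42.61502·e^(−0.509t) = 1.4584
e^(−0.509t) = 0.010757 → t = ln(92.96497)/0.509 = 4.53222/0.509

t ≈ 8.90 hours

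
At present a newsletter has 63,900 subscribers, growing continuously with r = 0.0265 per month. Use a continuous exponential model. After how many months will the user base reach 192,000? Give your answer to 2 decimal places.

192000 = 63900 · e^(0.0265·t)
t = ln(192000/63900) / 0.0265 = ln(3.00469) / 0.0265 = 1.10018 / 0.0265

t ≈ 41.52 months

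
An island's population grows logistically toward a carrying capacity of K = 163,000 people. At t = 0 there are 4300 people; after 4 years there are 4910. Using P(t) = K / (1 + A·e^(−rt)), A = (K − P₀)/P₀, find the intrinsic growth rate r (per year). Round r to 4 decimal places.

r ≈ 0.0341 per year

A = (163000 − 4300)/4300 = 36.90698
4910 = 163000/(1 + 36.90698·e^(−r·4)) → e^(−4r) = (33.19756 − 1)/36.90698 = 0.872398
r = −ln(0.872398)/4 = 0.13651/4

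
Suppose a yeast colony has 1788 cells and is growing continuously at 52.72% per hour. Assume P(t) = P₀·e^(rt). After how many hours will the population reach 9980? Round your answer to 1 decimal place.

t ≈ 3.3 hours

9980 = 1788 · e^(0.5272·t)
t = ln(9980/1788) / 0.5272 = ln(5.58166) / 0.5272 = 1.71949 / 0.5272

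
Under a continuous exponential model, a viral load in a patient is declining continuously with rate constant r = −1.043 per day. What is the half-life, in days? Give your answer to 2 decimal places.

half-life ≈ 0.66 days

half-life = ln(2) / |r| = 0.69315 / 1.043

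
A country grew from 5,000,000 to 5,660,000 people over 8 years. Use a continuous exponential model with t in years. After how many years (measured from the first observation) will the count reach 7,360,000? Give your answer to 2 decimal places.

r = ln(5660000/5000000) / 8 ≈ 0.015498 per year
t = ln(7360000/5000000) / r = 0.38662 / 0.015498 ≈ 24.946

t ≈ 24.95 years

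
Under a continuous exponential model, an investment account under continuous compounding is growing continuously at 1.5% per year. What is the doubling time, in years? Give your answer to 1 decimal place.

doubling time ≈ 46.2 years

doubling time = ln(2) / |r| = 0.69315 / 0.015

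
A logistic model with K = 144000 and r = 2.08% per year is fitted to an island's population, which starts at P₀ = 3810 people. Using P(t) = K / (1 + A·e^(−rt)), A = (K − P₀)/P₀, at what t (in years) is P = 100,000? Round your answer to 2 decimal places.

A = (144000 − 3810)/3810 = 36.79528
100000 = 144000/(1 + 36.79528·e^(−0.0208t)) → 1 + 36.79528·e^(−0.0208t) = 1.44
e^(−0.0208t) = 0.011958 → t = ln(83.62563)/0.0208 = 4.42635/0.0208

t ≈ 212.81 years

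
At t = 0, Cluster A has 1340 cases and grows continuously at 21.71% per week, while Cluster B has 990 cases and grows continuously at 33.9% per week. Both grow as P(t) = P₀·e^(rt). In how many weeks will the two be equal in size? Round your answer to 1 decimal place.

t ≈ 2.5 weeks

1340·e^(0.2171t) = 990·e^(0.339t)
1340/990 = e^((0.339 − 0.2171)t) → ln(1.35354) = 0.1219·t
t = 0.30272 / 0.1219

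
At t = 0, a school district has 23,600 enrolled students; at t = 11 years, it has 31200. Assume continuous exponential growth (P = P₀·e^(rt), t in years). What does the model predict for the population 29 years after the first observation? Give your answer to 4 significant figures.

≈ 49,270 enrolled students

r = ln(31200/23600) / 11 ≈ 0.025379 per year
P(29) = 23600 · e^(0.025379·29) = 23600 · 2.08756 ≈ 49266.48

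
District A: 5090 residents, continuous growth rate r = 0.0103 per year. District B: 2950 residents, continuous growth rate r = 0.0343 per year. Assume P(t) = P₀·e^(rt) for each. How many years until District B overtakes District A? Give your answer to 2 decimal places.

t ≈ 22.73 years

5090·e^(0.0103t) = 2950·e^(0.0343t)
5090/2950 = e^((0.0343 − 0.0103)t) → ln(1.72542) = 0.024·t
t = 0.54547 / 0.024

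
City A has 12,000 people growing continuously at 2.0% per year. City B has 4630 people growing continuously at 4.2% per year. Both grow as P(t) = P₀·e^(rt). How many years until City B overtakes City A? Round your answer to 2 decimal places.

12000·e^(0.02t) = 4630·e^(0.042t)
12000/4630 = e^((0.042 − 0.02)t) → ln(2.59179) = 0.022·t
t = 0.95235 / 0.022

t ≈ 43.29 years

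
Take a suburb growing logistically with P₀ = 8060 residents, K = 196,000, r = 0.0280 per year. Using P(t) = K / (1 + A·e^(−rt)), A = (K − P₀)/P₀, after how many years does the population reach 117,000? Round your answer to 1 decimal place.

A = (196000 − 8060)/8060 = 23.31762
117000 = 196000/(1 + 23.31762·e^(−0.028t)) → 1 + 23.31762·e^(−0.028t) = 1.67521
e^(−0.028t) = 0.028957 → t = ln(34.53369)/0.028 = 3.54194/0.028

t ≈ 126.5 years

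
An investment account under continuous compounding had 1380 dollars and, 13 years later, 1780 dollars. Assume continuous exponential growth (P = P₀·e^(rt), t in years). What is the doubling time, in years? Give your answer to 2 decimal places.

r = ln(1780/1380) / 13 = ln(1.28986) / 13 ≈ 0.019579 per year
doubling time = ln 2 / |r| = 0.69315 / 0.019579

doubling time ≈ 35.40 years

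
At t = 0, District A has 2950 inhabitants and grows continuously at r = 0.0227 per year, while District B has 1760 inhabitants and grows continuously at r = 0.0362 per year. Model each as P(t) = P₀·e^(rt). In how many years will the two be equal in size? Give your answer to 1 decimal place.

t ≈ 38.3 years

2950·e^(0.0227t) = 1760·e^(0.0362t)
2950/1760 = e^((0.0362 − 0.0227)t) → ln(1.67614) = 0.0135·t
t = 0.51649 / 0.0135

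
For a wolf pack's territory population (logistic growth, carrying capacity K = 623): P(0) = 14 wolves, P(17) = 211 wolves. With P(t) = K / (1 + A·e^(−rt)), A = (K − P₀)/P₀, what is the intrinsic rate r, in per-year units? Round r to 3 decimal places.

r ≈ 0.183 per year

A = (623 − 14)/14 = 43.5
211 = 623/(1 + 43.5·e^(−r·17)) → e^(−17r) = (2.95261 − 1)/43.5 = 0.044888
r = −ln(0.044888)/17 = 3.1036/17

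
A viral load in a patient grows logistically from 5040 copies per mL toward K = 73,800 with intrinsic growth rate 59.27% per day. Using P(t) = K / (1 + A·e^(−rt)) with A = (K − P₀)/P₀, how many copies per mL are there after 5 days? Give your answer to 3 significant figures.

≈ 43,300 copies per mL

A = (73800 − 5040)/5040 = 13.64286
P(5) = 73800 / (1 + 13.64286·e^(−0.5927·5)) = 73800 / (1 + 13.64286·0.051638)
= 73800 / 1.70449 ≈ 43297.46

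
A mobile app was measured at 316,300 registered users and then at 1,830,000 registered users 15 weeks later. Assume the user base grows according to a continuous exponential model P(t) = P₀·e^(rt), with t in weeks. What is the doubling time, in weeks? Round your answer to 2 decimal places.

doubling time ≈ 5.92 weeks

r = ln(1830000/316300) / 15 = ln(5.78565) / 15 ≈ 0.117025 per week
doubling time = ln 2 / |r| = 0.69315 / 0.117025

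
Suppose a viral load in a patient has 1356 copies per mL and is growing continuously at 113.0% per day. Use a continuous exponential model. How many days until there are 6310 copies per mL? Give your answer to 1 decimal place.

t ≈ 1.4 days

6310 = 1356 · e^(1.13·t)
t = ln(6310/1356) / 1.13 = ln(4.65339) / 1.13 = 1.5376 / 1.13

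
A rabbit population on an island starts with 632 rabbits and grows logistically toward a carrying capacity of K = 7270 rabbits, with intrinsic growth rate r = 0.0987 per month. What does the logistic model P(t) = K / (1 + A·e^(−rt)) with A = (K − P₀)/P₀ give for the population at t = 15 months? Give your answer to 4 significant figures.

A = (7270 − 632)/632 = 10.50316
P(15) = 7270 / (1 + 10.50316·e^(−0.0987·15)) = 7270 / (1 + 10.50316·0.227524)
= 7270 / 3.38972 ≈ 2144.72

≈ 2,145 rabbits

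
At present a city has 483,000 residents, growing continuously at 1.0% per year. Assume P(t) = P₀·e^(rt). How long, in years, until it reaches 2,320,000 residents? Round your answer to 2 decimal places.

2320000 = 483000 · e^(0.01·t)
t = ln(2320000/483000) / 0.01 = ln(4.80331) / 0.01 = 1.56931 / 0.01

t ≈ 156.93 years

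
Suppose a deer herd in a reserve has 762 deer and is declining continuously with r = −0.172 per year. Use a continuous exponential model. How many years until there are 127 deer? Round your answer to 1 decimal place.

t ≈ 10.4 years

127 = 762 · e^(-0.172·t)
t = ln(127/762) / -0.172 = ln(0.16667) / -0.172 = -1.79176 / -0.172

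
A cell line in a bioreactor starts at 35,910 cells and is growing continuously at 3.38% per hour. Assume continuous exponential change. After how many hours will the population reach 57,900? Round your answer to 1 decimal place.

57900 = 35910 · e^(0.0338·t)
t = ln(57900/35910) / 0.0338 = ln(1.61236) / 0.0338 = 0.4777 / 0.0338

t ≈ 14.1 hours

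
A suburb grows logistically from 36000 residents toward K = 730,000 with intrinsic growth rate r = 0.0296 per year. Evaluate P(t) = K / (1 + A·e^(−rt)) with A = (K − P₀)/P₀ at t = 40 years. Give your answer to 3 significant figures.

≈ 106,000 residents

A = (730000 − 36000)/36000 = 19.27778
P(40) = 730000 / (1 + 19.27778·e^(−0.0296·40)) = 730000 / (1 + 19.27778·0.306052)
= 730000 / 6.9 ≈ 105797.04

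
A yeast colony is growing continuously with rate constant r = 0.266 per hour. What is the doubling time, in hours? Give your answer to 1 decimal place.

doubling time ≈ 2.6 hours

doubling time = ln(2) / |r| = 0.69315 / 0.266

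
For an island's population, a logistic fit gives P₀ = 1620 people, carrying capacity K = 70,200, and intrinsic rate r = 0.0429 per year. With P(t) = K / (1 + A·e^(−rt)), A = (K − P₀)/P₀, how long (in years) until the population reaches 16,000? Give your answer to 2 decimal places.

t ≈ 58.87 years

A = (70200 − 1620)/1620 = 42.33333
16000 = 70200/(1 + 42.33333·e^(−0.0429t)) → 1 + 42.33333·e^(−0.0429t) = 4.3875
e^(−0.0429t) = 0.08002 → t = ln(12.49692)/0.0429 = 2.52548/0.0429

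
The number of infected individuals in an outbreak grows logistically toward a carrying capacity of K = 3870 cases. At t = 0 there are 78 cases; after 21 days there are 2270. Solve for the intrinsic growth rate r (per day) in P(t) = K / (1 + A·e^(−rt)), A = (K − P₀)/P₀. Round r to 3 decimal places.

A = (3870 − 78)/78 = 48.61538
2270 = 3870/(1 + 48.61538·e^(−r·21)) → e^(−21r) = (1.70485 − 1)/48.61538 = 0.014498
r = −ln(0.014498)/21 = 4.23372/21

r ≈ 0.202 per day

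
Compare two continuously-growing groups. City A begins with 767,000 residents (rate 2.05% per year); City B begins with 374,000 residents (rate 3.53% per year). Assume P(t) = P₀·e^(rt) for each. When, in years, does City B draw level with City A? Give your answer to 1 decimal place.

767000·e^(0.0205t) = 374000·e^(0.0353t)
767000/374000 = e^((0.0353 − 0.0205)t) → ln(2.0508) = 0.0148·t
t = 0.71823 / 0.0148

t ≈ 48.5 years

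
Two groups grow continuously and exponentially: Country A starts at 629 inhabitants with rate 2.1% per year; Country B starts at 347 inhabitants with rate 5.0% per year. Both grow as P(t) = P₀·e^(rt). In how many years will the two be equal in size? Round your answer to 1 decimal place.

629·e^(0.021t) = 347·e^(0.05t)
629/347 = e^((0.05 − 0.021)t) → ln(1.81268) = 0.029·t
t = 0.59481 / 0.029

t ≈ 20.5 years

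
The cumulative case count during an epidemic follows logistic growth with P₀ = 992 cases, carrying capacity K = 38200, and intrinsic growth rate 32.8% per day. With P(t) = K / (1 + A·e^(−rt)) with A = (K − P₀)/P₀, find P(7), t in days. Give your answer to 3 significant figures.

≈ 8,000 cases

A = (38200 − 992)/992 = 37.50806
P(7) = 38200 / (1 + 37.50806·e^(−0.328·7)) = 38200 / (1 + 37.50806·0.100661)
= 38200 / 4.77559 ≈ 7999.02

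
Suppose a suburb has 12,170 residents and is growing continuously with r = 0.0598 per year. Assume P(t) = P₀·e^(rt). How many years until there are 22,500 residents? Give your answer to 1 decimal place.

t ≈ 10.3 years

22500 = 12170 · e^(0.0598·t)
t = ln(22500/12170) / 0.0598 = ln(1.84881) / 0.0598 = 0.61454 / 0.0598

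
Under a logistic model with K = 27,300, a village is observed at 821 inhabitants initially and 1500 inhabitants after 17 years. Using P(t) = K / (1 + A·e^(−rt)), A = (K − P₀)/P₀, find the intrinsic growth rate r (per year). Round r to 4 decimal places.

A = (27300 − 821)/821 = 32.25213
1500 = 27300/(1 + 32.25213·e^(−r·17)) → e^(−17r) = (18.2 − 1)/32.25213 = 0.533298
r = −ln(0.533298)/17 = 0.62867/17

r ≈ 0.0370 per year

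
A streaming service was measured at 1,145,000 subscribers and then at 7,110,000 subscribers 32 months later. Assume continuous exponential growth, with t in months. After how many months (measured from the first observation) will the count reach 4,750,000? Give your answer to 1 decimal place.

r = ln(7110000/1145000) / 32 ≈ 0.057066 per month
t = ln(4750000/1145000) / r = 1.42274 / 0.057066 ≈ 24.932

t ≈ 24.9 months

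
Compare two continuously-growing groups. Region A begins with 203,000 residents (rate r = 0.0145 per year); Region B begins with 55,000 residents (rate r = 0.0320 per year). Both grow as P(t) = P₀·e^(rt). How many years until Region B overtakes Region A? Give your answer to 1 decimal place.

t ≈ 74.6 years

203000·e^(0.0145t) = 55000·e^(0.032t)
203000/55000 = e^((0.032 − 0.0145)t) → ln(3.69091) = 0.0175·t
t = 1.30587 / 0.0175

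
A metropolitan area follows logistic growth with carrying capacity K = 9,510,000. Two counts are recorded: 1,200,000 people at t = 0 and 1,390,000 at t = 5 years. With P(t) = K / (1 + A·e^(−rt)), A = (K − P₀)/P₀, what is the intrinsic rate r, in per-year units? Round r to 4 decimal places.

A = (9510000 − 1200000)/1200000 = 6.925
1390000 = 9510000/(1 + 6.925·e^(−r·5)) → e^(−5r) = (6.84173 − 1)/6.925 = 0.843571
r = −ln(0.843571)/5 = 0.17011/5

r ≈ 0.0340 per year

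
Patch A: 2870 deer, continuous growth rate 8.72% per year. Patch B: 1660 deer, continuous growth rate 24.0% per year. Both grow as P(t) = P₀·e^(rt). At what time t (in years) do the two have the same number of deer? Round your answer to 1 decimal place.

2870·e^(0.0872t) = 1660·e^(0.24t)
2870/1660 = e^((0.24 − 0.0872)t) → ln(1.72892) = 0.1528·t
t = 0.54749 / 0.1528

t ≈ 3.6 years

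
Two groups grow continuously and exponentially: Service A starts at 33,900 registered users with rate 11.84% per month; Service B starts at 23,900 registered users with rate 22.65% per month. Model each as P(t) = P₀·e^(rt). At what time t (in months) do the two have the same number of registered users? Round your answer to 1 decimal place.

t ≈ 3.2 months

33900·e^(0.1184t) = 23900·e^(0.2265t)
33900/23900 = e^((0.2265 − 0.1184)t) → ln(1.41841) = 0.1081·t
t = 0.34954 / 0.1081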